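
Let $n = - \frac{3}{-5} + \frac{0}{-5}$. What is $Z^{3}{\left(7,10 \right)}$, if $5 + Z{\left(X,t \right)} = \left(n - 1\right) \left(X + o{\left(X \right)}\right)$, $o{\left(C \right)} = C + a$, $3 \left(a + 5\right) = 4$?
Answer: $- \frac{2571353}{3375} \approx -761.88$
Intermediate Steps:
$a = - \frac{11}{3}$ ($a = -5 + \frac{1}{3} \cdot 4 = -5 + \frac{4}{3} = - \frac{11}{3} \approx -3.6667$)
$n = \frac{3}{5}$ ($n = \left(-3\right) \left(- \frac{1}{5}\right) + 0 \left(- \frac{1}{5}\right) = \frac{3}{5} + 0 = \frac{3}{5} \approx 0.6$)
$o{\left(C \right)} = - \frac{11}{3} + C$ ($o{\left(C \right)} = C - \frac{11}{3} = - \frac{11}{3} + C$)
$Z{\left(X,t \right)} = - \frac{53}{15} - \frac{4 X}{5}$ ($Z{\left(X,t \right)} = -5 + \left(\frac{3}{5} - 1\right) \left(X + \left(- \frac{11}{3} + X\right)\right) = -5 - \frac{2 \left(- \frac{11}{3} + 2 X\right)}{5} = -5 - \left(- \frac{22}{15} + \frac{4 X}{5}\right) = - \frac{53}{15} - \frac{4 X}{5}$)
$Z^{3}{\left(7,10 \right)} = \left(- \frac{53}{15} - \frac{28}{5}\right)^{3} = \left(- \frac{137}{15}\right)^{3} = - \frac{2571353}{3375}$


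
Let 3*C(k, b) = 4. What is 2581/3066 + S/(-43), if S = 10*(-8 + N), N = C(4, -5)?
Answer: 315383/131838 ≈ 2.3922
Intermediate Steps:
C(k, b) = 4/3 (C(k, b) = (⅓)*4 = 4/3)
N = 4/3 ≈ 1.3333
S = -200/3 (S = 10*(-8 + 4/3) = 10*(-20/3) = -200/3 ≈ -66.667)
2581/3066 + S/(-43) = 2581/3066 - 200/3/(-43) = 2581*(1/3066) - 200/3*(-1/43) = 2581/3066 + 200/129 = 315383/131838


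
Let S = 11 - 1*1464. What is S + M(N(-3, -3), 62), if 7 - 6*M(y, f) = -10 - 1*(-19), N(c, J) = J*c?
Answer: -4360/3 ≈ -1453.3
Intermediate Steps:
M(y, f) = -⅓ (M(y, f) = 7/6 - (-10 - 1*(-19))/6 = 7/6 - (-10 + 19)/6 = 7/6 - ⅙*9 = 7/6 - 3/2 = -⅓)
S = -1453 (S = 11 - 1464 = -1453)
S + M(N(-3, -3), 62) = -1453 - ⅓ = -4360/3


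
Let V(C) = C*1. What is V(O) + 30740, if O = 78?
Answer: 30818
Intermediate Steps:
V(C) = C
V(O) + 30740 = 78 + 30740 = 30818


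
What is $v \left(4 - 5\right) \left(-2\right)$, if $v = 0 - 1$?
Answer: $-2$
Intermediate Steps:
$v = -1$ ($v = 0 - 1 = -1$)
$v \left(4 - 5\right) \left(-2\right) = - (4 - 5) \left(-2\right) = \left(-1\right) \left(-1\right) \left(-2\right) = 1 \left(-2\right) = -2$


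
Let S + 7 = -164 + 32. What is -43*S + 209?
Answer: 6186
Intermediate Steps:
S = -139 (S = -7 + (-164 + 32) = -7 - 132 = -139)
-43*S + 209 = -43*(-139) + 209 = 5977 + 209 = 6186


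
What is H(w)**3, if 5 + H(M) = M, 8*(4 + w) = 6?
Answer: -35937/64 ≈ -561.52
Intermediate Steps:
w = -13/4 (w = -4 + (1/8)*6 = -4 + 3/4 = -13/4 ≈ -3.2500)
H(M) = -5 + M
H(w)**3 = (-5 - 13/4)**3 = (-33/4)**3 = -35937/64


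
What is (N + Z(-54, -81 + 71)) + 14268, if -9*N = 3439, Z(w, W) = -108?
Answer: 124001/9 ≈ 13778.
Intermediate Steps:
N = -3439/9 (N = -⅑*3439 = -3439/9 ≈ -382.11)
(N + Z(-54, -81 + 71)) + 14268 = (-3439/9 - 108) + 14268 = -4411/9 + 14268 = 124001/9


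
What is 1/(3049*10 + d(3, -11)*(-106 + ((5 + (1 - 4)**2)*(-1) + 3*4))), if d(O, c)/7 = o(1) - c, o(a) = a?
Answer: 1/21418 ≈ 4.6690e-5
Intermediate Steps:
d(O, c) = 7 - 7*c (d(O, c) = 7*(1 - c) = 7 - 7*c)
1/(3049*10 + d(3, -11)*(-106 + ((5 + (1 - 4)**2)*(-1) + 3*4))) = 1/(3049*10 + (7 - 7*(-11))*(-106 + ((5 + (1 - 4)**2)*(-1) + 3*4))) = 1/(30490 + (7 + 77)*(-106 + ((5 + (-3)**2)*(-1) + 12))) = 1/(30490 + 84*(-106 + ((5 + 9)*(-1) + 12))) = 1/(30490 + 84*(-106 + (14*(-1) + 12))) = 1/(30490 + 84*(-106 + (-14 + 12))) = 1/(30490 + 84*(-106 - 2)) = 1/(30490 + 84*(-108)) = 1/(30490 - 9072) = 1/21418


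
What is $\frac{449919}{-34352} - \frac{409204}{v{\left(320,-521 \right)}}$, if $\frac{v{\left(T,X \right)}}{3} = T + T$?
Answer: $- \frac{233137817}{1030560} \approx -226.22$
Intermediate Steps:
$v{\left(T,X \right)} = 6 T$ ($v{\left(T,X \right)} = 3 \left(T + T\right) = 3 \cdot 2 T = 6 T$)
$\frac{449919}{-34352} - \frac{409204}{v{\left(320,-521 \right)}} = \frac{449919}{-34352} - \frac{409204}{6 \cdot 320} = 449919 \left(- \frac{1}{34352}\right) - \frac{409204}{1920} = - \frac{449919}{34352} - \frac{102301}{480} = - \frac{233137817}{1030560}$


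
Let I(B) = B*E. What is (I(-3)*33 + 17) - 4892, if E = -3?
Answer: -4578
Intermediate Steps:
I(B) = -3*B (I(B) = B*(-3) = -3*B)
(I(-3)*33 + 17) - 4892 = (-3*(-3)*33 + 17) - 4892 = (9*33 + 17) - 4892 = (297 + 17) - 4892 = 314 - 4892 = -4578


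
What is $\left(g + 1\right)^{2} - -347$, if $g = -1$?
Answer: $347$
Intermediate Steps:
$\left(g + 1\right)^{2} - -347 = \left(-1 + 1\right)^{2} - -347 = 0^{2} + 347 = 0 + 347 = 347$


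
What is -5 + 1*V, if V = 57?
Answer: 52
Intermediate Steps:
-5 + 1*V = -5 + 1*57 = -5 + 57 = 52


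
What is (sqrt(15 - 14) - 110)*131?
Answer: -14279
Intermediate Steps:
(sqrt(15 - 14) - 110)*131 = (sqrt(1) - 110)*131 = (1 - 110)*131 = -109*131 = -14279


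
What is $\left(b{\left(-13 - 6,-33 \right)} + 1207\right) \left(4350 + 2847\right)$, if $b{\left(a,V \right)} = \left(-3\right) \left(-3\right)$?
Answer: $8751552$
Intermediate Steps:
$b{\left(a,V \right)} = 9$
$\left(b{\left(-13 - 6,-33 \right)} + 1207\right) \left(4350 + 2847\right) = \left(9 + 1207\right) \left(4350 + 2847\right) = 1216 \cdot 7197 = 8751552$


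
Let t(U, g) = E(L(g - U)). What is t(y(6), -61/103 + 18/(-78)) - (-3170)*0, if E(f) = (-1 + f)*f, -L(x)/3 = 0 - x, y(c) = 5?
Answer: 578459430/1792921 ≈ 322.64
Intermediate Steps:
L(x) = 3*x (L(x) = -3*(0 - x) = -(-3)*x = 3*x)
E(f) = f*(-1 + f)
t(U, g) = (-3*U + 3*g)*(-1 - 3*U + 3*g) (t(U, g) = (3*(g - U))*(-1 + 3*(g - U)) = (-3*U + 3*g)*(-1 + (-3*U + 3*g)) = (-3*U + 3*g)*(-1 - 3*U + 3*g))
t(y(6), -61/103 + 18/(-78)) - (-3170)*0 = 3*(5 - (-61/103 + 18/(-78)))*(1 - 3*(-61/103 + 18/(-78)) + 3*5) - (-3170)*0 = 3*(5 - (-61*1/103 + 18*(-1/78)))*(1 - 3*(-61*1/103 + 18*(-1/78)) + 15) - 1*0 = 3*(5 - (-61/103 - 3/13))*(1 - 3*(-61/103 - 3/13) + 15) + 0 = 3*(5 - 1*(-1102/1339))*(1 - 3*(-1102/1339) + 15) + 0 = 3*(5 + 1102/1339)*(1 + 3306/1339 + 15) + 0 = 3*(7797/1339)*(24730/1339) + 0 = 578459430/1792921 + 0 = 578459430/1792921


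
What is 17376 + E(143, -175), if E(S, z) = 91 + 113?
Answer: 17580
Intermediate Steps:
E(S, z) = 204
17376 + E(143, -175) = 17376 + 204 = 17580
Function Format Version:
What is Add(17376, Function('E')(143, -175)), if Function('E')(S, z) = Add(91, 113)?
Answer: 17580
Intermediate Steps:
Function('E')(S, z) = 204
Add(17376, Function('E')(143, -175)) = Add(17376, 204) = 17580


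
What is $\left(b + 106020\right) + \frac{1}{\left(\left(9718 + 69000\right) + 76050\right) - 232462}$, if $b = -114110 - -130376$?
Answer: $\frac{9500888483}{77694} \approx 1.2229 \cdot 10^{5}$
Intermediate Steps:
$b = 16266$ ($b = -114110 + 130376 = 16266$)
$\left(b + 106020\right) + \frac{1}{\left(\left(9718 + 69000\right) + 76050\right) - 232462} = \left(16266 + 106020\right) + \frac{1}{\left(\left(9718 + 69000\right) + 76050\right) - 232462} = 122286 + \frac{1}{\left(78718 + 76050\right) - 232462} = 122286 + \frac{1}{154768 - 232462} = 122286 + \frac{1}{-77694} = 122286 - \frac{1}{77694} = \frac{9500888483}{77694}$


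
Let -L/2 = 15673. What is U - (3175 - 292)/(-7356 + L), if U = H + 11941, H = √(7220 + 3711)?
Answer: 462143465/38702 + √10931 ≈ 12046.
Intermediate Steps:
L = -31346 (L = -2*15673 = -31346)
H = √10931 ≈ 104.55
U = 11941 + √10931 (U = √10931 + 11941 = 11941 + √10931 ≈ 12046.)
U - (3175 - 292)/(-7356 + L) = (11941 + √10931) - (3175 - 292)/(-7356 - 31346) = (11941 + √10931) - 2883/(-38702) = (11941 + √10931) - 2883*(-1)/38702 = (11941 + √10931) - 1*(-2883/38702) = (11941 + √10931) + 2883/38702 = 462143465/38702 + √10931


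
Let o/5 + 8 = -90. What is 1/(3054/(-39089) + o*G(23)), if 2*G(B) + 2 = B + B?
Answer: -39089/421382474 ≈ -9.2764e-5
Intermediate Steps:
o = -490 (o = -40 + 5*(-90) = -40 - 450 = -490)
G(B) = -1 + B (G(B) = -1 + (B + B)/2 = -1 + (2*B)/2 = -1 + B)
1/(3054/(-39089) + o*G(23)) = 1/(3054/(-39089) - 490*(-1 + 23)) = 1/(3054*(-1/39089) - 490*22) = 1/(-3054/39089 - 10780) = 1/(-421382474/39089) = -39089/421382474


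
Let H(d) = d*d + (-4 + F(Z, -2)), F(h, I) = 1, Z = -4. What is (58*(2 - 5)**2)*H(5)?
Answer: 11484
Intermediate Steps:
H(d) = -3 + d**2 (H(d) = d*d + (-4 + 1) = d**2 - 3 = -3 + d**2)
(58*(2 - 5)**2)*H(5) = (58*(2 - 5)**2)*(-3 + 5**2) = (58*(-3)**2)*(-3 + 25) = (58*9)*22 = 522*22 = 11484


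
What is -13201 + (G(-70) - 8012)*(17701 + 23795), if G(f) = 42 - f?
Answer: -327831601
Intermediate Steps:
-13201 + (G(-70) - 8012)*(17701 + 23795) = -13201 + ((42 - 1*(-70)) - 8012)*(17701 + 23795) = -13201 + ((42 + 70) - 8012)*41496 = -13201 + (112 - 8012)*41496 = -13201 - 7900*41496 = -13201 - 327818400 = -327831601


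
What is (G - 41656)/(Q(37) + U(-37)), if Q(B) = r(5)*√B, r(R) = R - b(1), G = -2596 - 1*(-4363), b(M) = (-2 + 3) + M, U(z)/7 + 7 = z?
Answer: 12285812/94531 + 119667*√37/94531 ≈ 137.67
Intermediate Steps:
U(z) = -49 + 7*z
b(M) = 1 + M
G = 1767 (G = -2596 + 4363 = 1767)
r(R) = -2 + R (r(R) = R - (1 + 1) = R - 1*2 = R - 2 = -2 + R)
Q(B) = 3*√B (Q(B) = (-2 + 5)*√B = 3*√B)
(G - 41656)/(Q(37) + U(-37)) = (1767 - 41656)/(3*√37 + (-49 + 7*(-37))) = -39889/(3*√37 + (-49 - 259)) = -39889/(3*√37 - 308) = -39889/(-308 + 3*√37)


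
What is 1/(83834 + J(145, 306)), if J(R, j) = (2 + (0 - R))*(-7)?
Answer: 1/84835 ≈ 1.1788e-5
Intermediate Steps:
J(R, j) = -14 + 7*R (J(R, j) = (2 - R)*(-7) = -14 + 7*R)
1/(83834 + J(145, 306)) = 1/(83834 + (-14 + 7*145)) = 1/(83834 + (-14 + 1015)) = 1/(83834 + 1001) = 1/84835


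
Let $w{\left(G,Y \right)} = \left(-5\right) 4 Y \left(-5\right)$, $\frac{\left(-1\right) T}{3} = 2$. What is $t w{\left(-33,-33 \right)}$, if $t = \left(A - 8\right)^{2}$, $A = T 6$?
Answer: $-6388800$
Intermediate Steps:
$T = -6$ ($T = \left(-3\right) 2 = -6$)
$A = -36$ ($A = \left(-6\right) 6 = -36$)
$w{\left(G,Y \right)} = 100 Y$ ($w{\left(G,Y \right)} = - 20 Y \left(-5\right) = 100 Y$)
$t = 1936$ ($t = \left(-36 - 8\right)^{2} = \left(-44\right)^{2} = 1936$)
$t w{\left(-33,-33 \right)} = 1936 \cdot 100 \left(-33\right) = 1936 \left(-3300\right) = -6388800$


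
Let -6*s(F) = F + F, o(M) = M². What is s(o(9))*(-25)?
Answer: 675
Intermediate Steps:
s(F) = -F/3 (s(F) = -(F + F)/6 = -F/3)
s(o(9))*(-25) = -⅓*9²*(-25) = -⅓*81*(-25) = -27*(-25) = 675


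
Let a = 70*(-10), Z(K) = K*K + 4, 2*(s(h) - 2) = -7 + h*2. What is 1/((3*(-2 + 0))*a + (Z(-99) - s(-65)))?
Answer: 2/28143 ≈ 7.1066e-5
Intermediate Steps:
s(h) = -3/2 + h (s(h) = 2 + (-7 + h*2)/2 = 2 + (-7 + 2*h)/2 = 2 + (-7/2 + h) = -3/2 + h)
Z(K) = 4 + K² (Z(K) = K² + 4 = 4 + K²)
a = -700
1/((3*(-2 + 0))*a + (Z(-99) - s(-65))) = 1/((3*(-2 + 0))*(-700) + ((4 + (-99)²) - (-3/2 - 65))) = 1/((3*(-2))*(-700) + ((4 + 9801) - 1*(-133/2))) = 1/(-6*(-700) + (9805 + 133/2)) = 1/(4200 + 19743/2) = 1/(28143/2) = 2/28143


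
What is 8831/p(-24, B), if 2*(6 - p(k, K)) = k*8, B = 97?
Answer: 8831/102 ≈ 86.578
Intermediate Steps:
p(k, K) = 6 - 4*k (p(k, K) = 6 - k*8/2 = 6 - 4*k)
8831/p(-24, B) = 8831/(6 - 4*(-24)) = 8831/(6 + 96) = 8831/102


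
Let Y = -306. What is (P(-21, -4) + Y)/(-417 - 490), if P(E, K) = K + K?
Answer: 314/907 ≈ 0.34620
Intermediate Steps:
P(E, K) = 2*K
(P(-21, -4) + Y)/(-417 - 490) = (2*(-4) - 306)/(-417 - 490) = (-8 - 306)/(-907) = -314*(-1/907) = 314/907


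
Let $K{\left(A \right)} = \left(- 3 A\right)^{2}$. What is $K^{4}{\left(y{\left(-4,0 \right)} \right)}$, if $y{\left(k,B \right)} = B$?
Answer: $0$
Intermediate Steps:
$K{\left(A \right)} = 9 A^{2}$
$K^{4}{\left(y{\left(-4,0 \right)} \right)} = \left(9 \cdot 0^{2}\right)^{4} = \left(9 \cdot 0\right)^{4} = 0^{4} = 0$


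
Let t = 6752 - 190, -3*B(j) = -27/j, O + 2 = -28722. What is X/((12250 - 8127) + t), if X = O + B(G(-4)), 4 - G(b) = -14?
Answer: -57447/21370 ≈ -2.6882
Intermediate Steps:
O = -28724 (O = -2 - 28722 = -28724)
G(b) = 18 (G(b) = 4 - 1*(-14) = 4 + 14 = 18)
B(j) = 9/j (B(j) = -(-9)/j = 9/j)
X = -57447/2 (X = -28724 + 9/18 = -28724 + 9*(1/18) = -28724 + ½ = -57447/2 ≈ -28724.)
t = 6562
X/((12250 - 8127) + t) = -57447/(2*((12250 - 8127) + 6562)) = -57447/(2*(4123 + 6562)) = -57447/2/10685 = -57447/2*1/10685 = -57447/21370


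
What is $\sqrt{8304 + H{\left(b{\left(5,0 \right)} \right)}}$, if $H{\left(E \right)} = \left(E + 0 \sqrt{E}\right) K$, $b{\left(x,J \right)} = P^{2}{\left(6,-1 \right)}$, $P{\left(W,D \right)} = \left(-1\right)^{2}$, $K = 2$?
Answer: $\sqrt{8306} \approx 91.137$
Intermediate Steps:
$P{\left(W,D \right)} = 1$
$b{\left(x,J \right)} = 1$ ($b{\left(x,J \right)} = 1^{2} = 1$)
$H{\left(E \right)} = 2 E$ ($H{\left(E \right)} = \left(E + 0 \sqrt{E}\right) 2 = \left(E + 0\right) 2 = E 2 = 2 E$)
$\sqrt{8304 + H{\left(b{\left(5,0 \right)} \right)}} = \sqrt{8304 + 2 \cdot 1} = \sqrt{8304 + 2} = \sqrt{8306}$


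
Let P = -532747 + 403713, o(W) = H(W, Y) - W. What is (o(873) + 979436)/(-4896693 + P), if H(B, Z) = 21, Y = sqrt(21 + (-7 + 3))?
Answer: -978584/5025727 ≈ -0.19472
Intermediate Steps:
Y = sqrt(17) (Y = sqrt(21 - 4) = sqrt(17) ≈ 4.1231)
o(W) = 21 - W
P = -129034
(o(873) + 979436)/(-4896693 + P) = ((21 - 1*873) + 979436)/(-4896693 - 129034) = ((21 - 873) + 979436)/(-5025727) = (-852 + 979436)*(-1/5025727) = 978584*(-1/5025727) = -978584/5025727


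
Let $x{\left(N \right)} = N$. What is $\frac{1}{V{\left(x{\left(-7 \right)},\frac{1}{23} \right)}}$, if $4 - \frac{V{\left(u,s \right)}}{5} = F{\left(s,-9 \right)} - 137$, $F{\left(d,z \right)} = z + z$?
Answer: $\frac{1}{795} \approx 0.0012579$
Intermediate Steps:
$F{\left(d,z \right)} = 2 z$
$V{\left(u,s \right)} = 795$ ($V{\left(u,s \right)} = 20 - 5 \left(2 \left(-9\right) - 137\right) = 20 - 5 \left(-18 - 137\right) = 20 - -775 = 20 + 775 = 795$)
$\frac{1}{V{\left(x{\left(-7 \right)},\frac{1}{23} \right)}} = \frac{1}{795}$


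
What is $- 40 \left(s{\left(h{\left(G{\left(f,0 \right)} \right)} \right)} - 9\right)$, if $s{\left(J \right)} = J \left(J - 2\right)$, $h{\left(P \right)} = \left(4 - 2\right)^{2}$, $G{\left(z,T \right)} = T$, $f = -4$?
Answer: $40$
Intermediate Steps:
$h{\left(P \right)} = 4$ ($h{\left(P \right)} = 2^{2} = 4$)
$s{\left(J \right)} = J \left(-2 + J\right)$
$- 40 \left(s{\left(h{\left(G{\left(f,0 \right)} \right)} \right)} - 9\right) = - 40 \left(4 \left(-2 + 4\right) - 9\right) = - 40 \left(4 \cdot 2 - 9\right) = - 40 \left(8 - 9\right) = \left(-40\right) \left(-1\right) = 40$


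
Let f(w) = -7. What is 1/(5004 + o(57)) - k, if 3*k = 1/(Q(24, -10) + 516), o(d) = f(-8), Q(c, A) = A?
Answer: -3479/7585446 ≈ -0.00045864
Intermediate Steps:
o(d) = -7
k = 1/1518 (k = 1/(3*(-10 + 516)) = (1/3)/506 = (1/3)*(1/506) = 1/1518 ≈ 0.00065876)
1/(5004 + o(57)) - k = 1/(5004 - 7) - 1*1/1518 = 1/4997 - 1/1518 = -3479/7585446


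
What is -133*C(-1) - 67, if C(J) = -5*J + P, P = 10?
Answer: -2062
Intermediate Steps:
C(J) = 10 - 5*J (C(J) = -5*J + 10 = 10 - 5*J)
-133*C(-1) - 67 = -133*(10 - 5*(-1)) - 67 = -133*(10 + 5) - 67 = -133*15 - 67 = -1995 - 67 = -2062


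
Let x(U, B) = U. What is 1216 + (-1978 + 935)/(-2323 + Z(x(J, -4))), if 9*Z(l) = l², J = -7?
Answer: 25372715/20858 ≈ 1216.4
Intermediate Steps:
Z(l) = l²/9
1216 + (-1978 + 935)/(-2323 + Z(x(J, -4))) = 1216 + (-1978 + 935)/(-2323 + (⅑)*(-7)²) = 1216 - 1043/(-2323 + (⅑)*49) = 1216 - 1043/(-2323 + 49/9) = 1216 - 1043/(-20858/9) = 1216 - 1043*(-9/20858) = 1216 + 9387/20858 = 25372715/20858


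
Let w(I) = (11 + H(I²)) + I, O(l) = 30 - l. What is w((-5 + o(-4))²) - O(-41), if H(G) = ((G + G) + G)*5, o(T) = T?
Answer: 98436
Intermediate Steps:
H(G) = 15*G (H(G) = (2*G + G)*5 = (3*G)*5 = 15*G)
w(I) = 11 + I + 15*I² (w(I) = (11 + 15*I²) + I = 11 + I + 15*I²)
w((-5 + o(-4))²) - O(-41) = (11 + (-5 - 4)² + 15*((-5 - 4)²)²) - (30 - 1*(-41)) = (11 + (-9)² + 15*((-9)²)²) - (30 + 41) = (11 + 81 + 15*81²) - 1*71 = (11 + 81 + 15*6561) - 71 = (11 + 81 + 98415) - 71 = 98507 - 71 = 98436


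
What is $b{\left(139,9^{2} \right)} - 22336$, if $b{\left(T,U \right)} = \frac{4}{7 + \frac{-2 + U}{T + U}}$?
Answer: $- \frac{36161104}{1619} \approx -22335.0$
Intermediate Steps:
$b{\left(T,U \right)} = \frac{4}{7 + \frac{-2 + U}{T + U}}$
$b{\left(139,9^{2} \right)} - 22336 = \frac{4 \left(139 + 9^{2}\right)}{-2 + 7 \cdot 139 + 8 \cdot 9^{2}} - 22336 = \frac{4 \left(139 + 81\right)}{-2 + 973 + 8 \cdot 81} - 22336 = 4 \frac{1}{-2 + 973 + 648} \cdot 220 - 22336 = 4 \cdot \frac{1}{1619} \cdot 220 - 22336 = \frac{880}{1619} - 22336 = - \frac{36161104}{1619}$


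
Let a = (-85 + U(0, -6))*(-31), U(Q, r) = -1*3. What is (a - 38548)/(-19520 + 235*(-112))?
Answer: 597/764 ≈ 0.78141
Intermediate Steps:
U(Q, r) = -3
a = 2728 (a = (-85 - 3)*(-31) = -88*(-31) = 2728)
(a - 38548)/(-19520 + 235*(-112)) = (2728 - 38548)/(-19520 + 235*(-112)) = -35820/(-19520 - 26320) = -35820/(-45840) = -35820*(-1/45840) = 597/764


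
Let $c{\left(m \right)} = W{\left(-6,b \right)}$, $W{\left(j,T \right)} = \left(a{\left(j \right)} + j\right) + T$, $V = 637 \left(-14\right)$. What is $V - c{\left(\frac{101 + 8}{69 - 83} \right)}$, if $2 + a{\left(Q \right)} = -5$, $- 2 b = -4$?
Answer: $-8907$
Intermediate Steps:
$b = 2$ ($b = \left(- \frac{1}{2}\right) \left(-4\right) = 2$)
$a{\left(Q \right)} = -7$ ($a{\left(Q \right)} = -2 - 5 = -7$)
$V = -8918$
$W{\left(j,T \right)} = -7 + T + j$ ($W{\left(j,T \right)} = \left(-7 + j\right) + T = -7 + T + j$)
$c{\left(m \right)} = -11$ ($c{\left(m \right)} = -7 + 2 - 6 = -11$)
$V - c{\left(\frac{101 + 8}{69 - 83} \right)} = -8918 - -11 = -8918 + 11 = -8907$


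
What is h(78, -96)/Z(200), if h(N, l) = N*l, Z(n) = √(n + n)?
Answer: -1872/5 ≈ -374.40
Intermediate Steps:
Z(n) = √2*√n (Z(n) = √(2*n) = √2*√n)
h(78, -96)/Z(200) = (78*(-96))/((√2*√200)) = -7488/(√2*(10*√2)) = -7488/20 = -7488*1/20 = -1872/5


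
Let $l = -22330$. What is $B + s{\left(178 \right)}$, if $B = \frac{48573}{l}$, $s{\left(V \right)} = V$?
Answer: $\frac{560881}{3190} \approx 175.82$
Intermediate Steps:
$B = - \frac{6939}{3190}$ ($B = \frac{48573}{-22330} = 48573 \left(- \frac{1}{22330}\right) = - \frac{6939}{3190} \approx -2.1752$)
$B + s{\left(178 \right)} = - \frac{6939}{3190} + 178 = \frac{560881}{3190}$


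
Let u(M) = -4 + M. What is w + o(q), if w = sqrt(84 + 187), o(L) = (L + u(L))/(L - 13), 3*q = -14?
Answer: 40/53 + sqrt(271) ≈ 17.217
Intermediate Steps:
q = -14/3 (q = (1/3)*(-14) = -14/3 ≈ -4.6667)
o(L) = (-4 + 2*L)/(-13 + L) (o(L) = (L + (-4 + L))/(L - 13) = (-4 + 2*L)/(-13 + L))
w = sqrt(271) ≈ 16.462
w + o(q) = sqrt(271) + 2*(-2 - 14/3)/(-13 - 14/3) = sqrt(271) + 2*(-20/3)/(-53/3) = sqrt(271) + 2*(-3/53)*(-20/3) = sqrt(271) + 40/53 = 40/53 + sqrt(271)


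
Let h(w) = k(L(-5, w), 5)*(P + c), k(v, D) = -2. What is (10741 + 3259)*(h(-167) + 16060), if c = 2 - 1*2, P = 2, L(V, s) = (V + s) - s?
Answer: 224784000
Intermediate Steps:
L(V, s) = V
c = 0 (c = 2 - 2 = 0)
h(w) = -4 (h(w) = -2*(2 + 0) = -2*2 = -4)
(10741 + 3259)*(h(-167) + 16060) = (10741 + 3259)*(-4 + 16060) = 14000*16056 = 224784000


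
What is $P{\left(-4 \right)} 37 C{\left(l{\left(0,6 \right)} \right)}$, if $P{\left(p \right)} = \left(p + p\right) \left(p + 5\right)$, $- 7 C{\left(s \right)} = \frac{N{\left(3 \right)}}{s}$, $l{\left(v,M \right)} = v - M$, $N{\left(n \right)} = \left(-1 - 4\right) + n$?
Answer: $\frac{296}{21} \approx 14.095$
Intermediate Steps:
$N{\left(n \right)} = -5 + n$
$C{\left(s \right)} = \frac{2}{7 s}$ ($C{\left(s \right)} = - \frac{\left(-5 + 3\right) \frac{1}{s}}{7} = - \frac{\left(-2\right) \frac{1}{s}}{7} = \frac{2}{7 s}$)
$P{\left(p \right)} = 2 p \left(5 + p\right)$
$P{\left(-4 \right)} 37 C{\left(l{\left(0,6 \right)} \right)} = 2 \left(-4\right) \left(5 - 4\right) 37 \frac{2}{7 \left(0 - 6\right)} = 2 \left(-4\right) 1 \cdot 37 \frac{2}{7 \left(0 - 6\right)} = \left(-8\right) 37 \frac{2}{7 \left(-6\right)} = - 296 \cdot \frac{2}{7} \left(- \frac{1}{6}\right) = \left(-296\right) \left(- \frac{1}{21}\right) = \frac{296}{21}$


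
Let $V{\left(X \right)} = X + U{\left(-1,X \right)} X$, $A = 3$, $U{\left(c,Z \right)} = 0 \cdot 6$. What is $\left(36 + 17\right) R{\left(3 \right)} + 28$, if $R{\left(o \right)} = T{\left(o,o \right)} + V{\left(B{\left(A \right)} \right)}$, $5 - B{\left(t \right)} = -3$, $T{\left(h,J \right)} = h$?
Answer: $611$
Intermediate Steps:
$U{\left(c,Z \right)} = 0$
$B{\left(t \right)} = 8$ ($B{\left(t \right)} = 5 - -3 = 5 + 3 = 8$)
$V{\left(X \right)} = X$ ($V{\left(X \right)} = X + 0 X = X + 0 = X$)
$R{\left(o \right)} = 8 + o$ ($R{\left(o \right)} = o + 8 = 8 + o$)
$\left(36 + 17\right) R{\left(3 \right)} + 28 = \left(36 + 17\right) \left(8 + 3\right) + 28 = 53 \cdot 11 + 28 = 583 + 28 = 611$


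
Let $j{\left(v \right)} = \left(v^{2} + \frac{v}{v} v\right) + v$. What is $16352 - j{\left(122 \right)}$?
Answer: $1224$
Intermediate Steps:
$j{\left(v \right)} = v^{2} + 2 v$ ($j{\left(v \right)} = \left(v^{2} + 1 v\right) + v = \left(v^{2} + v\right) + v = \left(v + v^{2}\right) + v = v^{2} + 2 v$)
$16352 - j{\left(122 \right)} = 16352 - 122 \left(2 + 122\right) = 16352 - 122 \cdot 124 = 16352 - 15128 = 1224$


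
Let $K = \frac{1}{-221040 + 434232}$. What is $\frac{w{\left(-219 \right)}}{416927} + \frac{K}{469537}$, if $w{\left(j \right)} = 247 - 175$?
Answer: $\frac{1029615818345}{5962147353646344} \approx 0.00017269$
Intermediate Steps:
$w{\left(j \right)} = 72$ ($w{\left(j \right)} = 247 - 175 = 72$)
$K = \frac{1}{213192} \approx 4.6906 \cdot 10^{-6}$
$\frac{w{\left(-219 \right)}}{416927} + \frac{K}{469537} = \frac{72}{416927} + \frac{1}{213192 \cdot 469537} = 72 \cdot \frac{1}{416927} + \frac{1}{213192} \cdot \frac{1}{469537} = \frac{72}{416927} + \frac{1}{100101532104} = \frac{1029615818345}{5962147353646344}$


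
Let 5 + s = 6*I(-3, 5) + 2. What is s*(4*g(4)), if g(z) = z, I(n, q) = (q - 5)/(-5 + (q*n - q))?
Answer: -48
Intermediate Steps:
I(n, q) = (-5 + q)/(-5 - q + n*q) (I(n, q) = (-5 + q)/(-5 + (n*q - q)) = (-5 + q)/(-5 + (-q + n*q)) = (-5 + q)/(-5 - q + n*q))
s = -3 (s = -5 + (6*((5 - 1*5)/(5 + 5 - 1*(-3)*5)) + 2) = -5 + (6*((5 - 5)/(5 + 5 + 15)) + 2) = -5 + (6*(0/25) + 2) = -5 + (6*((1/25)*0) + 2) = -5 + (6*0 + 2) = -5 + (0 + 2) = -5 + 2 = -3)
s*(4*g(4)) = -12*4 = -3*16 = -48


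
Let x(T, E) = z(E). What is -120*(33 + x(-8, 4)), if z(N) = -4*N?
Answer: -2040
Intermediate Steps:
x(T, E) = -4*E
-120*(33 + x(-8, 4)) = -120*(33 - 4*4) = -120*(33 - 16) = -120*17 = -2040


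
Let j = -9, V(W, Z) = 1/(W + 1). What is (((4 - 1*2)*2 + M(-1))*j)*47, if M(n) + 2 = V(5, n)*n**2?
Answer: -1833/2 ≈ -916.50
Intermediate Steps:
V(W, Z) = 1/(1 + W)
M(n) = -2 + n**2/6 (M(n) = -2 + n**2/(1 + 5) = -2 + n**2/6)
(((4 - 1*2)*2 + M(-1))*j)*47 = (((4 - 1*2)*2 + (-2 + (1/6)*(-1)**2))*(-9))*47 = (((4 - 2)*2 + (-2 + (1/6)*1))*(-9))*47 = ((2*2 + (-2 + 1/6))*(-9))*47 = ((4 - 11/6)*(-9))*47 = ((13/6)*(-9))*47 = -39/2*47 = -1833/2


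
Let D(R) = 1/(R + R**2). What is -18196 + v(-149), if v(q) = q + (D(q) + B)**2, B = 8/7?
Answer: -437098020204191/23828244496 ≈ -18344.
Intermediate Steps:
B = 8/7 (B = 8*(1/7) = 8/7 ≈ 1.1429)
v(q) = q + (8/7 + 1/(q*(1 + q)))**2 (v(q) = q + (1/(q*(1 + q)) + 8/7)**2 = q + (8/7 + 1/(q*(1 + q)))**2)
-18196 + v(-149) = -18196 + (-149 + (8/7 + 1/((-149)*(1 - 149)))**2) = -18196 + (-149 + (8/7 - 1/149/(-148))**2) = -18196 + (-149 + (8/7 - 1/149*(-1/148))**2) = -18196 + (-149 + (8/7 + 1/22052)**2) = -18196 + (-149 + (176423/154364)**2) = -18196 + (-149 + 31125074929/23828244496) = -18196 - 3519283354975/23828244496 = -437098020204191/23828244496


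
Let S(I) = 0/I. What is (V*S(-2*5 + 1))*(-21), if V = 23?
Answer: 0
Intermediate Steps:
S(I) = 0
(V*S(-2*5 + 1))*(-21) = (23*0)*(-21) = 0*(-21) = 0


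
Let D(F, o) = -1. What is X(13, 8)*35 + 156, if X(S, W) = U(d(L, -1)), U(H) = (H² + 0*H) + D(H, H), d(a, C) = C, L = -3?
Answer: 156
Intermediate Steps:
U(H) = -1 + H² (U(H) = (H² + 0*H) - 1 = (H² + 0) - 1 = H² - 1 = -1 + H²)
X(S, W) = 0 (X(S, W) = -1 + (-1)² = -1 + 1 = 0)
X(13, 8)*35 + 156 = 0*35 + 156 = 0 + 156 = 156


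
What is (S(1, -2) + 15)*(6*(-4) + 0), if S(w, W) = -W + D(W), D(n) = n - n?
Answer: -408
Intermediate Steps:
D(n) = 0
S(w, W) = -W (S(w, W) = -W + 0 = -W)
(S(1, -2) + 15)*(6*(-4) + 0) = (-1*(-2) + 15)*(6*(-4) + 0) = (2 + 15)*(-24 + 0) = 17*(-24) = -408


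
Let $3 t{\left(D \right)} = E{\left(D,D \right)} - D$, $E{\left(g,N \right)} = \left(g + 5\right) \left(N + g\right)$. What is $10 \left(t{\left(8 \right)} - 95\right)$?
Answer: $- \frac{850}{3} \approx -283.33$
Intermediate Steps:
$E{\left(g,N \right)} = \left(5 + g\right) \left(N + g\right)$
$t{\left(D \right)} = 3 D + \frac{2 D^{2}}{3}$ ($t{\left(D \right)} = \frac{\left(D^{2} + 5 D + 5 D + D D\right) - D}{3} = \frac{\left(D^{2} + 5 D + 5 D + D^{2}\right) - D}{3} = \frac{\left(2 D^{2} + 10 D\right) - D}{3} = \frac{2 D^{2} + 9 D}{3} = 3 D + \frac{2 D^{2}}{3}$)
$10 \left(t{\left(8 \right)} - 95\right) = 10 \left(\frac{1}{3} \cdot 8 \left(9 + 2 \cdot 8\right) - 95\right) = 10 \left(\frac{1}{3} \cdot 8 \left(9 + 16\right) - 95\right) = 10 \left(\frac{1}{3} \cdot 8 \cdot 25 - 95\right) = 10 \left(\frac{200}{3} - 95\right) = 10 \left(- \frac{85}{3}\right) = - \frac{850}{3}$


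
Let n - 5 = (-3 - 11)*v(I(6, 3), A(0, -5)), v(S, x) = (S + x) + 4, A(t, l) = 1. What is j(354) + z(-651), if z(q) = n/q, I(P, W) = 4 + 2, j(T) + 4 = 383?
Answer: 246878/651 ≈ 379.23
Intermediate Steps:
j(T) = 379 (j(T) = -4 + 383 = 379)
I(P, W) = 6
v(S, x) = 4 + S + x
n = -149 (n = 5 + (-3 - 11)*(4 + 6 + 1) = 5 - 14*11 = 5 - 154 = -149)
z(q) = -149/q
j(354) + z(-651) = 379 - 149/(-651) = 379 - 149*(-1/651) = 379 + 149/651 = 246878/651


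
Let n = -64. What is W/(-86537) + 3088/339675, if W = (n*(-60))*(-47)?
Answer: 61571770256/29394455475 ≈ 2.0947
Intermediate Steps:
W = -180480 (W = -64*(-60)*(-47) = 3840*(-47) = -180480)
W/(-86537) + 3088/339675 = -180480/(-86537) + 3088/339675 = -180480*(-1/86537) + 3088*(1/339675) = 180480/86537 + 3088/339675 = 61571770256/29394455475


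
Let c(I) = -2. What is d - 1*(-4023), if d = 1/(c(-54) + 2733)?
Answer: 10986814/2731 ≈ 4023.0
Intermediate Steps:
d = 1/2731 (d = 1/(-2 + 2733) = 1/2731 ≈ 0.00036617)
d - 1*(-4023) = 1/2731 - 1*(-4023) = 1/2731 + 4023 = 10986814/2731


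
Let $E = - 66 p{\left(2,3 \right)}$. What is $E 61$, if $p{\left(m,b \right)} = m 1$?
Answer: $-8052$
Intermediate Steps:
$p{\left(m,b \right)} = m$
$E = -132$ ($E = \left(-66\right) 2 = -132$)
$E 61 = \left(-132\right) 61 = -8052$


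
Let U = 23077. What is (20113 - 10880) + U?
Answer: 32310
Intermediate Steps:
(20113 - 10880) + U = (20113 - 10880) + 23077 = 9233 + 23077 = 32310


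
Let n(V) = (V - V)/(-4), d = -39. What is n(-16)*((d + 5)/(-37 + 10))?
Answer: 0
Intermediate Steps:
n(V) = 0 (n(V) = 0*(-¼) = 0)
n(-16)*((d + 5)/(-37 + 10)) = 0*((-39 + 5)/(-37 + 10)) = 0*(-34/(-27)) = 0*(-34*(-1/27)) = 0*(34/27) = 0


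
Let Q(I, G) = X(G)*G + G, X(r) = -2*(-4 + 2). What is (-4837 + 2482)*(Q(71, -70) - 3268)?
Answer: 8520390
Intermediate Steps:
X(r) = 4 (X(r) = -2*(-2) = 4)
Q(I, G) = 5*G (Q(I, G) = 4*G + G = 5*G)
(-4837 + 2482)*(Q(71, -70) - 3268) = (-4837 + 2482)*(5*(-70) - 3268) = -2355*(-350 - 3268) = -2355*(-3618) = 8520390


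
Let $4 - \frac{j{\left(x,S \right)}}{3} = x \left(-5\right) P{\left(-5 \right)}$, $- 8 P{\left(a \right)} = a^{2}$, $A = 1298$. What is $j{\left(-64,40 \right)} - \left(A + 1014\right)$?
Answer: $700$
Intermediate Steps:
$P{\left(a \right)} = - \frac{a^{2}}{8}$
$j{\left(x,S \right)} = 12 - \frac{375 x}{8}$ ($j{\left(x,S \right)} = 12 - 3 x \left(-5\right) \left(- \frac{\left(-5\right)^{2}}{8}\right) = 12 - 3 - 5 x \left(\left(- \frac{1}{8}\right) 25\right) = 12 - 3 - 5 x \left(- \frac{25}{8}\right) = 12 - 3 \frac{125 x}{8} = 12 - \frac{375 x}{8}$)
$j{\left(-64,40 \right)} - \left(A + 1014\right) = \left(12 - -3000\right) - \left(1298 + 1014\right) = \left(12 + 3000\right) - 2312 = 3012 - 2312 = 700$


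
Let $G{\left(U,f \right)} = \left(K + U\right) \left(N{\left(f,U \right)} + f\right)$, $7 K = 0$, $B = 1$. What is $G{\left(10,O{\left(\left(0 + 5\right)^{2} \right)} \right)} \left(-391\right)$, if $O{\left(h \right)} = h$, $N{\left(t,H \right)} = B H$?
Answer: $-136850$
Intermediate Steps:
$N{\left(t,H \right)} = H$ ($N{\left(t,H \right)} = 1 H = H$)
$K = 0$ ($K = \frac{1}{7} \cdot 0 = 0$)
$G{\left(U,f \right)} = U \left(U + f\right)$ ($G{\left(U,f \right)} = \left(0 + U\right) \left(U + f\right) = U \left(U + f\right)$)
$G{\left(10,O{\left(\left(0 + 5\right)^{2} \right)} \right)} \left(-391\right) = 10 \left(10 + \left(0 + 5\right)^{2}\right) \left(-391\right) = 10 \left(10 + 5^{2}\right) \left(-391\right) = 10 \left(10 + 25\right) \left(-391\right) = 10 \cdot 35 \left(-391\right) = 350 \left(-391\right) = -136850$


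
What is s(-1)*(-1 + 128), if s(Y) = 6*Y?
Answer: -762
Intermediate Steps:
s(-1)*(-1 + 128) = (6*(-1))*(-1 + 128) = -6*127 = -762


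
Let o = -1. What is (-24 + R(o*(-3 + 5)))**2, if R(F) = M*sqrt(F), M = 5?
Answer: 526 - 240*I*sqrt(2) ≈ 526.0 - 339.41*I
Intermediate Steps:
R(F) = 5*sqrt(F)
(-24 + R(o*(-3 + 5)))**2 = (-24 + 5*sqrt(-(-3 + 5)))**2 = (-24 + 5*sqrt(-1*2))**2 = (-24 + 5*sqrt(-2))**2 = (-24 + 5*(I*sqrt(2)))**2 = (-24 + 5*I*sqrt(2))**2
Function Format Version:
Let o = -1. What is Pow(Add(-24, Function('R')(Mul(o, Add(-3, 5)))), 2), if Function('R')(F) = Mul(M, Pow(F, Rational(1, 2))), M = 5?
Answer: Add(526, Mul(-240, I, Pow(2, Rational(1, 2)))) ≈ Add(526.00, Mul(-339.41, I))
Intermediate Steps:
Function('R')(F) = Mul(5, Pow(F, Rational(1, 2)))
Pow(Add(-24, Function('R')(Mul(o, Add(-3, 5)))), 2) = Pow(Add(-24, Mul(5, Pow(Mul(-1, Add(-3, 5)), Rational(1, 2)))), 2) = Pow(Add(-24, Mul(5, Pow(Mul(-1, 2), Rational(1, 2)))), 2) = Pow(Add(-24, Mul(5, Pow(-2, Rational(1, 2)))), 2) = Pow(Add(-24, Mul(5, Mul(I, Pow(2, Rational(1, 2))))), 2) = Pow(Add(-24, Mul(5, I, Pow(2, Rational(1, 2)))), 2)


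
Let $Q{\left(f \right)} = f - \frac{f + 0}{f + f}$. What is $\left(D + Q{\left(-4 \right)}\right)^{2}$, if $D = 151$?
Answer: $\frac{85849}{4} \approx 21462.0$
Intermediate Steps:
$Q{\left(f \right)} = - \frac{1}{2} + f$ ($Q{\left(f \right)} = f - \frac{f}{2 f} = f - f \frac{1}{2 f} = f - \frac{1}{2} = - \frac{1}{2} + f$)
$\left(D + Q{\left(-4 \right)}\right)^{2} = \left(151 - \frac{9}{2}\right)^{2} = \left(\frac{293}{2}\right)^{2} = \frac{85849}{4}$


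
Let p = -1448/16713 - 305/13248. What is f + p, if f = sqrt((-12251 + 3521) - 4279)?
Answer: -2697841/24601536 + I*sqrt(13009) ≈ -0.10966 + 114.06*I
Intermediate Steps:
p = -2697841/24601536 (p = -1448*1/16713 - 305*1/13248 = -1448/16713 - 305/13248 = -2697841/24601536 ≈ -0.10966)
f = I*sqrt(13009) (f = sqrt(-8730 - 4279) = sqrt(-13009) = I*sqrt(13009) ≈ 114.06*I)
f + p = I*sqrt(13009) - 2697841/24601536 = -2697841/24601536 + I*sqrt(13009)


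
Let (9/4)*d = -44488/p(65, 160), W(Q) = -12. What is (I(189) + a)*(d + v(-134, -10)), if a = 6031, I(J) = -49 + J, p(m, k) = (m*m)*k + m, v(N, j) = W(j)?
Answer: -150557943404/2028195 ≈ -74233.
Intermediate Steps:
v(N, j) = -12
p(m, k) = m + k*m² (p(m, k) = m²*k + m = k*m² + m = m + k*m²)
d = -177952/6084585 (d = 4*(-44488*1/(65*(1 + 160*65)))/9 = 4*(-44488*1/(65*(1 + 10400)))/9 = 4*(-44488/(65*10401))/9 = 4*(-44488/676065)/9 = 4*(-44488*1/676065)/9 = (4/9)*(-44488/676065) = -177952/6084585 ≈ -0.029246)
(I(189) + a)*(d + v(-134, -10)) = ((-49 + 189) + 6031)*(-177952/6084585 - 12) = (140 + 6031)*(-73192972/6084585) = 6171*(-73192972/6084585) = -150557943404/2028195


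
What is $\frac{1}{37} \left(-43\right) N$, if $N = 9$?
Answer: $- \frac{387}{37} \approx -10.459$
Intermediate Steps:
$\frac{1}{37} \left(-43\right) N = \frac{1}{37} \left(-43\right) 9 = \left(- \frac{43}{37}\right) 9 = - \frac{387}{37}$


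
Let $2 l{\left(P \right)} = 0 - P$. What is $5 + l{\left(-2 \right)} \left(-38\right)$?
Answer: $-33$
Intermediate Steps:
$l{\left(P \right)} = - \frac{P}{2}$ ($l{\left(P \right)} = \frac{0 - P}{2} = \frac{\left(-1\right) P}{2} = - \frac{P}{2}$)
$5 + l{\left(-2 \right)} \left(-38\right) = 5 + \left(- \frac{1}{2}\right) \left(-2\right) \left(-38\right) = 5 + 1 \left(-38\right) = 5 - 38 = -33$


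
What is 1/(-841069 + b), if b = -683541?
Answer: -1/1524610 ≈ -6.5591e-7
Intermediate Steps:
1/(-841069 + b) = 1/(-841069 - 683541) = 1/(-1524610) = -1/1524610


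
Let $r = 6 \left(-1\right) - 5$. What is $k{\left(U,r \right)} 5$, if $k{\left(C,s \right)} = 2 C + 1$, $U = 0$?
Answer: $5$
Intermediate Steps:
$r = -11$ ($r = -6 - 5 = -11$)
$k{\left(C,s \right)} = 1 + 2 C$
$k{\left(U,r \right)} 5 = \left(1 + 2 \cdot 0\right) 5 = \left(1 + 0\right) 5 = 1 \cdot 5 = 5$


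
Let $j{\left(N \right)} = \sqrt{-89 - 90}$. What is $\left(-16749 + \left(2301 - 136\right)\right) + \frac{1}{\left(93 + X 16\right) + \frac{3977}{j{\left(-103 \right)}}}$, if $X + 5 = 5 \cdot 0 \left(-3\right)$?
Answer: $- \frac{231109437193}{15846780} + \frac{3977 i \sqrt{179}}{15846780} \approx -14584.0 + 0.0033577 i$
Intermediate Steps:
$j{\left(N \right)} = i \sqrt{179}$ ($j{\left(N \right)} = \sqrt{-179} = i \sqrt{179}$)
$X = -5$ ($X = -5 + 5 \cdot 0 \left(-3\right) = -5 + 0 \left(-3\right) = -5 + 0 = -5$)
$\left(-16749 + \left(2301 - 136\right)\right) + \frac{1}{\left(93 + X 16\right) + \frac{3977}{j{\left(-103 \right)}}} = \left(-16749 + \left(2301 - 136\right)\right) + \frac{1}{\left(93 - 80\right) + \frac{3977}{i \sqrt{179}}} = \left(-16749 + \left(2301 - 136\right)\right) + \frac{1}{\left(93 - 80\right) + 3977 \left(- \frac{i \sqrt{179}}{179}\right)} = \left(-16749 + 2165\right) + \frac{1}{13 - \frac{3977 i \sqrt{179}}{179}} = -14584 + \frac{1}{13 - \frac{3977 i \sqrt{179}}{179}}$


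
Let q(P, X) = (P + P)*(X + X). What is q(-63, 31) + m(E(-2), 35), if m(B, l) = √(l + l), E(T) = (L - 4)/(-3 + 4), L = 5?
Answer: -7812 + √70 ≈ -7803.6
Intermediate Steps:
E(T) = 1 (E(T) = (5 - 4)/(-3 + 4) = 1/1 = 1*1 = 1)
q(P, X) = 4*P*X (q(P, X) = (2*P)*(2*X) = 4*P*X)
m(B, l) = √2*√l (m(B, l) = √(2*l) = √2*√l)
q(-63, 31) + m(E(-2), 35) = 4*(-63)*31 + √2*√35 = -7812 + √70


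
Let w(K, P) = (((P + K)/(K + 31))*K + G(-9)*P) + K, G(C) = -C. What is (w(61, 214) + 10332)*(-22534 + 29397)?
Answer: 7893294149/92 ≈ 8.5797e+7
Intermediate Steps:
w(K, P) = K + 9*P + K*(K + P)/(31 + K) (w(K, P) = (((P + K)/(K + 31))*K + (-1*(-9))*P) + K = (((K + P)/(31 + K))*K + 9*P) + K = (K*(K + P)/(31 + K) + 9*P) + K = (9*P + K*(K + P)/(31 + K)) + K = K + 9*P + K*(K + P)/(31 + K))
(w(61, 214) + 10332)*(-22534 + 29397) = ((2*61² + 31*61 + 279*214 + 10*61*214)/(31 + 61) + 10332)*(-22534 + 29397) = ((2*3721 + 1891 + 59706 + 130540)/92 + 10332)*6863 = ((7442 + 1891 + 59706 + 130540)/92 + 10332)*6863 = ((1/92)*199579 + 10332)*6863 = (199579/92 + 10332)*6863 = (1150123/92)*6863 = 7893294149/92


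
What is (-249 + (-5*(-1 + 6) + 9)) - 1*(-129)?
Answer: -136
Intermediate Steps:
(-249 + (-5*(-1 + 6) + 9)) - 1*(-129) = (-249 + (-5*5 + 9)) + 129 = (-249 + (-25 + 9)) + 129 = (-249 - 16) + 129 = -265 + 129 = -136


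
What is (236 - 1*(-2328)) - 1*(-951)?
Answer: 3515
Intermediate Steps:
(236 - 1*(-2328)) - 1*(-951) = (236 + 2328) + 951 = 2564 + 951 = 3515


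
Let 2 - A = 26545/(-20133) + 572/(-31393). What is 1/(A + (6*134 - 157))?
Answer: 632035269/411035732842 ≈ 0.0015377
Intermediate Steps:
A = 2108913799/632035269 (A = 2 - (26545/(-20133) + 572/(-31393)) = 2 - (26545*(-1/20133) + 572*(-1/31393)) = 2 - (-26545/20133 - 572/31393) = 2 - 1*(-844843261/632035269) = 2 + 844843261/632035269 = 2108913799/632035269 ≈ 3.3367)
1/(A + (6*134 - 157)) = 1/(2108913799/632035269 + (6*134 - 157)) = 1/(2108913799/632035269 + (804 - 157)) = 1/(2108913799/632035269 + 647) = 1/(411035732842/632035269) = 632035269/411035732842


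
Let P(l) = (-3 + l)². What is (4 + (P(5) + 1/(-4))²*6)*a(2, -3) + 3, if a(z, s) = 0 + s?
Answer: -2097/8 ≈ -262.13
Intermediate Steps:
a(z, s) = s
(4 + (P(5) + 1/(-4))²*6)*a(2, -3) + 3 = (4 + ((-3 + 5)² + 1/(-4))²*6)*(-3) + 3 = (4 + (2² - ¼)²*6)*(-3) + 3 = (4 + (4 - ¼)²*6)*(-3) + 3 = (4 + (15/4)²*6)*(-3) + 3 = (4 + (225/16)*6)*(-3) + 3 = (4 + 675/8)*(-3) + 3 = (707/8)*(-3) + 3 = -2121/8 + 3 = -2097/8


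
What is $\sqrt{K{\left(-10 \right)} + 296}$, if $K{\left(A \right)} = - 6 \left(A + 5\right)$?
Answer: $\sqrt{326} \approx 18.055$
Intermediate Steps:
$K{\left(A \right)} = -30 - 6 A$ ($K{\left(A \right)} = - 6 \left(5 + A\right) = -30 - 6 A$)
$\sqrt{K{\left(-10 \right)} + 296} = \sqrt{\left(-30 - -60\right) + 296} = \sqrt{\left(-30 + 60\right) + 296} = \sqrt{30 + 296} = \sqrt{326}$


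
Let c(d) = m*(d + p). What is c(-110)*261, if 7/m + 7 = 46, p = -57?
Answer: -101703/13 ≈ -7823.3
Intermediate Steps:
m = 7/39 (m = 7/(-7 + 46) = 7/39 ≈ 0.17949)
c(d) = -133/13 + 7*d/39 (c(d) = 7*(d - 57)/39 = 7*(-57 + d)/39 = -133/13 + 7*d/39)
c(-110)*261 = (-133/13 + (7/39)*(-110))*261 = (-133/13 - 770/39)*261 = -1169/39*261 = -101703/13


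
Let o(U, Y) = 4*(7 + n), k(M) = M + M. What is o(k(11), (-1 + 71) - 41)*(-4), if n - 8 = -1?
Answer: -224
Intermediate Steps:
n = 7 (n = 8 - 1 = 7)
k(M) = 2*M
o(U, Y) = 56 (o(U, Y) = 4*(7 + 7) = 4*14 = 56)
o(k(11), (-1 + 71) - 41)*(-4) = 56*(-4) = -224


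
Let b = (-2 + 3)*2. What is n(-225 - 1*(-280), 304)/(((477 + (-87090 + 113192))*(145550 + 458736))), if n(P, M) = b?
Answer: 1/8030658797 ≈ 1.2452e-10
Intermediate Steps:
b = 2 (b = 1*2 = 2)
n(P, M) = 2
n(-225 - 1*(-280), 304)/(((477 + (-87090 + 113192))*(145550 + 458736))) = 2/(((477 + (-87090 + 113192))*(145550 + 458736))) = 2/(((477 + 26102)*604286)) = 2/((26579*604286)) = 2/16061317594 = 2*(1/16061317594) = 1/8030658797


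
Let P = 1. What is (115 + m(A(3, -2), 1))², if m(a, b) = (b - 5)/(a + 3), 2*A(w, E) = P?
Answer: 635209/49 ≈ 12963.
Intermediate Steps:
A(w, E) = ½ (A(w, E) = (½)*1 = ½)
m(a, b) = (-5 + b)/(3 + a)
(115 + m(A(3, -2), 1))² = (115 + (-5 + 1)/(3 + ½))² = (115 - 4/(7/2))² = (115 + (2/7)*(-4))² = (115 - 8/7)² = (797/7)² = 635209/49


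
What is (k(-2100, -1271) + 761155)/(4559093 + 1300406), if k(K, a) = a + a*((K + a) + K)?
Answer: 7713525/5859499 ≈ 1.3164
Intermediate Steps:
k(K, a) = a + a*(a + 2*K)
(k(-2100, -1271) + 761155)/(4559093 + 1300406) = (-1271*(1 - 1271 + 2*(-2100)) + 761155)/(4559093 + 1300406) = (-1271*(1 - 1271 - 4200) + 761155)/5859499 = (-1271*(-5470) + 761155)*(1/5859499) = (6952370 + 761155)*(1/5859499) = 7713525*(1/5859499) = 7713525/5859499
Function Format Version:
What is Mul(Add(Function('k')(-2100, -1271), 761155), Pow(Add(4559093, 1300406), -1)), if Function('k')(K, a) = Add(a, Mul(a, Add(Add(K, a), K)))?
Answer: Rational(7713525, 5859499) ≈ 1.3164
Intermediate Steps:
Function('k')(K, a) = Add(a, Mul(a, Add(a, Mul(2, K))))
Mul(Add(Function('k')(-2100, -1271), 761155), Pow(Add(4559093, 1300406), -1)) = Mul(Add(Mul(-1271, Add(1, -1271, Mul(2, -2100))), 761155), Pow(Add(4559093, 1300406), -1)) = Mul(Add(Mul(-1271, Add(1, -1271, -4200)), 761155), Pow(5859499, -1)) = Mul(Add(Mul(-1271, -5470), 761155), Rational(1, 5859499)) = Mul(Add(6952370, 761155), Rational(1, 5859499)) = Mul(7713525, Rational(1, 5859499)) = Rational(7713525, 5859499)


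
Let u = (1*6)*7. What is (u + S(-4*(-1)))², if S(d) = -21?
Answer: 441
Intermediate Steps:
u = 42 (u = 6*7 = 42)
(u + S(-4*(-1)))² = (42 - 21)² = 21² = 441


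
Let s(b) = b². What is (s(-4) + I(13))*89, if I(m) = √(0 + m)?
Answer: 1424 + 89*√13 ≈ 1744.9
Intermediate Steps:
I(m) = √m
(s(-4) + I(13))*89 = ((-4)² + √13)*89 = (16 + √13)*89 = 1424 + 89*√13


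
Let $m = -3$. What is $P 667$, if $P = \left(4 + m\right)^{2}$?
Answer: $667$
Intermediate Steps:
$P = 1$ ($P = \left(4 - 3\right)^{2} = 1^{2} = 1$)
$P 667 = 1 \cdot 667 = 667$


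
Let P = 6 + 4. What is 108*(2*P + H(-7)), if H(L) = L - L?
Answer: 2160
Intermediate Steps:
H(L) = 0
P = 10
108*(2*P + H(-7)) = 108*(2*10 + 0) = 108*(20 + 0) = 108*20 = 2160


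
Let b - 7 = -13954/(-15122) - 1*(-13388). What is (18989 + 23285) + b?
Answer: 420920286/7561 ≈ 55670.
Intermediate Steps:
b = 101286572/7561 (b = 7 + (-13954/(-15122) - 1*(-13388)) = 7 + (-13954*(-1/15122) + 13388) = 7 + (6977/7561 + 13388) = 7 + 101233645/7561 = 101286572/7561 ≈ 13396.)
(18989 + 23285) + b = (18989 + 23285) + 101286572/7561 = 42274 + 101286572/7561 = 420920286/7561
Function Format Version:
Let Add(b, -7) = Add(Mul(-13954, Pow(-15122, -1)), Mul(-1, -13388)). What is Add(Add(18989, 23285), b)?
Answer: Rational(420920286, 7561) ≈ 55670.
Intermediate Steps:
b = Rational(101286572, 7561) (b = Add(7, Add(Mul(-13954, Pow(-15122, -1)), Mul(-1, -13388))) = Add(7, Add(Mul(-13954, Rational(-1, 15122)), 13388)) = Add(7, Add(Rational(6977, 7561), 13388)) = Add(7, Rational(101233645, 7561)) = Rational(101286572, 7561) ≈ 13396.)
Add(Add(18989, 23285), b) = Add(Add(18989, 23285), Rational(101286572, 7561)) = Add(42274, Rational(101286572, 7561)) = Rational(420920286, 7561)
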